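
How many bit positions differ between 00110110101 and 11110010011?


XOR: 11000100110
Count of 1s: 5

5


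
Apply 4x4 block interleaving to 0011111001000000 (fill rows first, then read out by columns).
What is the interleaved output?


Matrix:
  0011
  1110
  0100
  0000
Read columns: 0100011011001000

0100011011001000


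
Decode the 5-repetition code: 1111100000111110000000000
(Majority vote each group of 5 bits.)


Groups: 11111, 00000, 11111, 00000, 00000
Majority votes: 10100

10100


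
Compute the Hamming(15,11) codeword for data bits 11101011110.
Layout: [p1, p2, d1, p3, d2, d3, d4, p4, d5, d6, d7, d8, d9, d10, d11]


Parity bits: p1=1, p2=0, p3=1, p4=1

101111011011110


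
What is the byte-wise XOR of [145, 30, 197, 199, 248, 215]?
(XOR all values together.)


XOR chain: 145 ^ 30 ^ 197 ^ 199 ^ 248 ^ 215 = 162

162


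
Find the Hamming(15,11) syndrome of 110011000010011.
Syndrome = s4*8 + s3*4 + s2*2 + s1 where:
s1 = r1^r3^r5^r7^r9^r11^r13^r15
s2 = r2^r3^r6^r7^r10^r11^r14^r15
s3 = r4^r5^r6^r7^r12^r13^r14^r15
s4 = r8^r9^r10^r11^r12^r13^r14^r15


s1=0, s2=1, s3=0, s4=1

Syndrome = 10 (error at position 10)


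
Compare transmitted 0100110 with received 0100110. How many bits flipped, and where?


XOR: 0000000

0 errors (received matches sent)


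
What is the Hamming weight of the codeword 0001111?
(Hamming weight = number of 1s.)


Counting 1s in 0001111

4


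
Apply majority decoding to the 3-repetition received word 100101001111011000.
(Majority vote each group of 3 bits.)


Groups: 100, 101, 001, 111, 011, 000
Majority votes: 010110

010110


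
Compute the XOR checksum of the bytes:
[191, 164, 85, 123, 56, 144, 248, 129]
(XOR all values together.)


XOR chain: 191 ^ 164 ^ 85 ^ 123 ^ 56 ^ 144 ^ 248 ^ 129 = 228

228


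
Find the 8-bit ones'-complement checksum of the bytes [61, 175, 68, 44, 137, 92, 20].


Sum = 597 mod 256 = 85
Complement = 170

170


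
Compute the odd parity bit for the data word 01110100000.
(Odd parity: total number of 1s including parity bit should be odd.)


Number of 1s in data: 4
Parity bit: 1

1


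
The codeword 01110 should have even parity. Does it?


Number of 1s: 3

No, parity error (3 ones)


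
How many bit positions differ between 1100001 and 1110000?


XOR: 0010001
Count of 1s: 2

2


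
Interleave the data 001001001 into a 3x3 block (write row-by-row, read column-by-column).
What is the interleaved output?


Matrix:
  001
  001
  001
Read columns: 000000111

000000111


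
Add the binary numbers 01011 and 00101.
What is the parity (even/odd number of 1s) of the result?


01011 = 11
00101 = 5
Sum = 16 = 10000
1s count = 1

odd parity (1 ones in 10000)


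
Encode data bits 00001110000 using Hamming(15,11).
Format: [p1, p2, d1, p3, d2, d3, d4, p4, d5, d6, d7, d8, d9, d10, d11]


Parity bits: p1=0, p2=0, p3=0, p4=1

000000011110000


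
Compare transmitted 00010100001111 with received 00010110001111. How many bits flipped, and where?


XOR: 00000010000000

1 error(s) at position(s): 6


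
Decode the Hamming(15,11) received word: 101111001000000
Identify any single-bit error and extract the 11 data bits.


Syndrome = 12: error at position 12

Data: 11101001000 (corrected bit 12)


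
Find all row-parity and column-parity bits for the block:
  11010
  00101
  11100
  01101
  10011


Row parities: 10111
Column parities: 11101

Row P: 10111, Col P: 11101, Corner: 0


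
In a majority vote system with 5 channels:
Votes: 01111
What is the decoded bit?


Ones: 4 out of 5
Threshold: 3

1 (4/5 voted 1)


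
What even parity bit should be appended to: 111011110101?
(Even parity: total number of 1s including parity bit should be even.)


Number of 1s in data: 9
Parity bit: 1

1


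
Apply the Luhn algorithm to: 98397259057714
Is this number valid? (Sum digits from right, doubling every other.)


Luhn sum = 72
72 mod 10 = 2

Invalid (Luhn sum mod 10 = 2)


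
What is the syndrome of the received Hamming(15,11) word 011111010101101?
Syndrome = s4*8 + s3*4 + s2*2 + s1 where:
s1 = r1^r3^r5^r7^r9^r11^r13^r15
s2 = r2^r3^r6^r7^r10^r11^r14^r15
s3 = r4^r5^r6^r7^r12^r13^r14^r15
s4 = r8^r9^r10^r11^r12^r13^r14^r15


s1=0, s2=1, s3=0, s4=1

Syndrome = 10 (error at position 10)


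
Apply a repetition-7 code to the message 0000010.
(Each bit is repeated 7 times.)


Each bit -> 7 copies

0000000000000000000000000000000000011111110000000


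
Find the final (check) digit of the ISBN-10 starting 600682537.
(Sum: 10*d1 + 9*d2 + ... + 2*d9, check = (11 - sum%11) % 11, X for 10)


Weighted sum: 203
203 mod 11 = 5

Check digit: 6


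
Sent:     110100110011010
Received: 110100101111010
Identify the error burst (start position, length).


XOR: 000000011100000

Burst at position 7, length 3


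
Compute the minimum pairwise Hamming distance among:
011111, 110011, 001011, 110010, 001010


Comparing all pairs, minimum distance: 1
Can detect 0 errors, correct 0 errors

1


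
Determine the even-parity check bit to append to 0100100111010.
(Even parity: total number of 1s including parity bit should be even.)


Number of 1s in data: 6
Parity bit: 0

0


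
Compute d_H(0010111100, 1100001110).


XOR: 1110110010
Count of 1s: 6

6


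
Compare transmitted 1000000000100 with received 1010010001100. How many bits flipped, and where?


XOR: 0010010001000

3 error(s) at position(s): 2, 5, 9


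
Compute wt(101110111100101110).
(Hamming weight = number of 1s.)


Counting 1s in 101110111100101110

12


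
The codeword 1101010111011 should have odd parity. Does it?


Number of 1s: 9

Yes, parity is correct (9 ones)


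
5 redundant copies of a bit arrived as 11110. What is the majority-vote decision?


Ones: 4 out of 5
Threshold: 3

1 (4/5 voted 1)


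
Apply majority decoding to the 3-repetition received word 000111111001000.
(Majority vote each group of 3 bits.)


Groups: 000, 111, 111, 001, 000
Majority votes: 01100

01100


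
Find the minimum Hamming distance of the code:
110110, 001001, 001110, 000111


Comparing all pairs, minimum distance: 2
Can detect 1 errors, correct 0 errors

2


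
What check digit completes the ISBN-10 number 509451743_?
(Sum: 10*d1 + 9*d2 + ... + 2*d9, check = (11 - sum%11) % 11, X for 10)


Weighted sum: 231
231 mod 11 = 0

Check digit: 0


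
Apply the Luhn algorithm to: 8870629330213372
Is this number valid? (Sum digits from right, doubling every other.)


Luhn sum = 64
64 mod 10 = 4

Invalid (Luhn sum mod 10 = 4)


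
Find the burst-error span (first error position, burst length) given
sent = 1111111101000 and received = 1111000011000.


XOR: 0000111110000

Burst at position 4, length 5


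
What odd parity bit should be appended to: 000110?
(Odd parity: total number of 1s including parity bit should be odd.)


Number of 1s in data: 2
Parity bit: 1

1


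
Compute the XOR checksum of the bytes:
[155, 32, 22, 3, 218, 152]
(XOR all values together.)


XOR chain: 155 ^ 32 ^ 22 ^ 3 ^ 218 ^ 152 = 236

236


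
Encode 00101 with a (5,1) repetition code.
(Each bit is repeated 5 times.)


Each bit -> 5 copies

0000000000111110000011111


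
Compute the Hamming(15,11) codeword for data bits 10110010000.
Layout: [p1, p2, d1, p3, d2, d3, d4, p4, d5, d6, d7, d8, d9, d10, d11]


Parity bits: p1=1, p2=0, p3=0, p4=1

101001110010000


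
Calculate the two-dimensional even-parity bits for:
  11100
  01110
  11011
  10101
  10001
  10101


Row parities: 110101
Column parities: 11000

Row P: 110101, Col P: 11000, Corner: 0


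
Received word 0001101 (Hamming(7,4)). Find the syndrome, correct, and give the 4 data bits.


Syndrome = 6: error at position 6

Data: 0111 (corrected bit 6)


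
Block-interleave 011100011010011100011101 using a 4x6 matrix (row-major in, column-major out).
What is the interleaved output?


Matrix:
  011100
  011010
  011100
  011101
Read columns: 000011111111101101000001

000011111111101101000001


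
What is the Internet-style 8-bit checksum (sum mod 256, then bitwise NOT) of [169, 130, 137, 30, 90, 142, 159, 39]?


Sum = 896 mod 256 = 128
Complement = 127

127


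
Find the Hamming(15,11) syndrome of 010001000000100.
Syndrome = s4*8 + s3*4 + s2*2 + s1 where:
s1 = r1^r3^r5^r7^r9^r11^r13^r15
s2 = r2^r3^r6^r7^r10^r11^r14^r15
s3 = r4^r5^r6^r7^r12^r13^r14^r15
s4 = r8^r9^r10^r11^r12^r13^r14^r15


s1=1, s2=0, s3=0, s4=1

Syndrome = 9 (error at position 9)


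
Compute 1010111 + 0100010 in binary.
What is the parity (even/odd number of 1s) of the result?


1010111 = 87
0100010 = 34
Sum = 121 = 1111001
1s count = 5

odd parity (5 ones in 1111001)


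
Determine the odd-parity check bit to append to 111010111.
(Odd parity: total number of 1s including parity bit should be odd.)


Number of 1s in data: 7
Parity bit: 0

0


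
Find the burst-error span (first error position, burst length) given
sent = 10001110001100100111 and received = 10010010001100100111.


XOR: 00011100000000000000

Burst at position 3, length 3


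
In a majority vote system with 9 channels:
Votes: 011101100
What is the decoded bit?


Ones: 5 out of 9
Threshold: 5

1 (5/9 voted 1)


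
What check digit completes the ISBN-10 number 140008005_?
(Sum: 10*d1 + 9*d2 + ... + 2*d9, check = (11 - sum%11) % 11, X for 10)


Weighted sum: 96
96 mod 11 = 8

Check digit: 3


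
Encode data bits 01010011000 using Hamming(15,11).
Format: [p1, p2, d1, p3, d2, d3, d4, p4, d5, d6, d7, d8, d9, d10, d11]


Parity bits: p1=1, p2=0, p3=1, p4=0

100110100011000


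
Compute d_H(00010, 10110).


XOR: 10100
Count of 1s: 2

2


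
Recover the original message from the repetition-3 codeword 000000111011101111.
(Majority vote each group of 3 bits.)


Groups: 000, 000, 111, 011, 101, 111
Majority votes: 001111

001111


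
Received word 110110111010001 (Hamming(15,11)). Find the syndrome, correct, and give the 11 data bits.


Syndrome = 0: no error detected

Data: 01011010001 (no errors)


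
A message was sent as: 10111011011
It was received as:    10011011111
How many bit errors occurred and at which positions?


XOR: 00100000100

2 error(s) at position(s): 2, 8


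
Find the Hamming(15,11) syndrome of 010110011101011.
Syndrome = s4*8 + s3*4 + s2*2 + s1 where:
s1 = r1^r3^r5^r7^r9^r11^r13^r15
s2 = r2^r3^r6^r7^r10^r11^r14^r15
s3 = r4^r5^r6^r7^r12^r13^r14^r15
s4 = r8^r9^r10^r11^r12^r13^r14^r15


s1=1, s2=0, s3=1, s4=0

Syndrome = 5 (error at position 5)


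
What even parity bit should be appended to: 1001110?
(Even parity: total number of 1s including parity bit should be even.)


Number of 1s in data: 4
Parity bit: 0

0


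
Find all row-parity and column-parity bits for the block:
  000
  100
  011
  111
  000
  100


Row parities: 010101
Column parities: 100

Row P: 010101, Col P: 100, Corner: 1


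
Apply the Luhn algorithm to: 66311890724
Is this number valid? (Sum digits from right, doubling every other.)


Luhn sum = 46
46 mod 10 = 6

Invalid (Luhn sum mod 10 = 6)


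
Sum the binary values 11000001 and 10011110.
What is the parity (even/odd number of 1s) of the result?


11000001 = 193
10011110 = 158
Sum = 351 = 101011111
1s count = 7

odd parity (7 ones in 101011111)


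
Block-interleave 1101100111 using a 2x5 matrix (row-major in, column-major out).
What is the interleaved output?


Matrix:
  11011
  00111
Read columns: 1010011111

1010011111


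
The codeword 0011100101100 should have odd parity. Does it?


Number of 1s: 6

No, parity error (6 ones)


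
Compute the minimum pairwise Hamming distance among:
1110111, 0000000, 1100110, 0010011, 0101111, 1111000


Comparing all pairs, minimum distance: 2
Can detect 1 errors, correct 0 errors

2


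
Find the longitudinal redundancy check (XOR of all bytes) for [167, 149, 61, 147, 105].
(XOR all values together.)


XOR chain: 167 ^ 149 ^ 61 ^ 147 ^ 105 = 245

245


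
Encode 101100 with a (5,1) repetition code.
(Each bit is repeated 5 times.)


Each bit -> 5 copies

111110000011111111110000000000


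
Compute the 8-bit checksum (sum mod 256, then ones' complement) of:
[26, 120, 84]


Sum = 230 mod 256 = 230
Complement = 25

25


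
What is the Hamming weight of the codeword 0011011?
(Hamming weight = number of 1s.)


Counting 1s in 0011011

4


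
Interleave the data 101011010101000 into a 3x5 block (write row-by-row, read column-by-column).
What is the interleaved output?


Matrix:
  10101
  10101
  01000
Read columns: 110001110000110

110001110000110


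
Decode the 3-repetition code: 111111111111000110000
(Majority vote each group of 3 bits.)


Groups: 111, 111, 111, 111, 000, 110, 000
Majority votes: 1111010

1111010


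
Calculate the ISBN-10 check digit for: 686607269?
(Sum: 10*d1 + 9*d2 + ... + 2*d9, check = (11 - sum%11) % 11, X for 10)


Weighted sum: 301
301 mod 11 = 4

Check digit: 7


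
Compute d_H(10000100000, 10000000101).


XOR: 00000100101
Count of 1s: 3

3


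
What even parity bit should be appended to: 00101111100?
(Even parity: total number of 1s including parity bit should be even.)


Number of 1s in data: 6
Parity bit: 0

0


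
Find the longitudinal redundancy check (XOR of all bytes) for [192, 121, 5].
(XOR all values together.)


XOR chain: 192 ^ 121 ^ 5 = 188

188


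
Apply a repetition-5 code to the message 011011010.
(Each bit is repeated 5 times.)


Each bit -> 5 copies

000001111111111000001111111111000001111100000


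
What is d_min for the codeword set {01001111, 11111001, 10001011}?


Comparing all pairs, minimum distance: 3
Can detect 2 errors, correct 1 errors

3


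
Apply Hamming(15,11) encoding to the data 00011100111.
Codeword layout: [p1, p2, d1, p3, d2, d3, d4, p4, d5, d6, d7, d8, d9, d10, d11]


Parity bits: p1=0, p2=0, p3=0, p4=1

000000111100111


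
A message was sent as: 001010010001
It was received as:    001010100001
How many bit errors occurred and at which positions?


XOR: 000000110000

2 error(s) at position(s): 6, 7


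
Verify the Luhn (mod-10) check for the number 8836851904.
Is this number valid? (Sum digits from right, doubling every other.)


Luhn sum = 54
54 mod 10 = 4

Invalid (Luhn sum mod 10 = 4)


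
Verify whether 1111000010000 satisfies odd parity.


Number of 1s: 5

Yes, parity is correct (5 ones)


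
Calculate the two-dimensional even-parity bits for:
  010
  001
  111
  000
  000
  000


Row parities: 111000
Column parities: 100

Row P: 111000, Col P: 100, Corner: 1


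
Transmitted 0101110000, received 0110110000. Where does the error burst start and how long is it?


XOR: 0011000000

Burst at position 2, length 2


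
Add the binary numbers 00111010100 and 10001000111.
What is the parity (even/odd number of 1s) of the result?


00111010100 = 468
10001000111 = 1095
Sum = 1563 = 11000011011
1s count = 6

even parity (6 ones in 11000011011)


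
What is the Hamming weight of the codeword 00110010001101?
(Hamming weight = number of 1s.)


Counting 1s in 00110010001101

6


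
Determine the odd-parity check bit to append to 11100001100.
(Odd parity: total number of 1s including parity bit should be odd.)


Number of 1s in data: 5
Parity bit: 0

0


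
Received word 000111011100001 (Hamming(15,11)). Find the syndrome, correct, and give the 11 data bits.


Syndrome = 3: error at position 3

Data: 11101100001 (corrected bit 3)


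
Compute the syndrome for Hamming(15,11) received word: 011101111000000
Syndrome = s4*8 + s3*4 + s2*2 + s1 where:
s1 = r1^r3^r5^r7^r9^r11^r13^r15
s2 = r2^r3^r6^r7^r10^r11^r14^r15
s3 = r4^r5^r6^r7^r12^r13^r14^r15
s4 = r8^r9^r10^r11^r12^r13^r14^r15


s1=1, s2=0, s3=1, s4=0

Syndrome = 5 (error at position 5)


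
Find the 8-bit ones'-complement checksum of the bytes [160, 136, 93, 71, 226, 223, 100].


Sum = 1009 mod 256 = 241
Complement = 14

14


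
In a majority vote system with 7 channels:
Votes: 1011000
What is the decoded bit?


Ones: 3 out of 7
Threshold: 4

0 (3/7 voted 1)


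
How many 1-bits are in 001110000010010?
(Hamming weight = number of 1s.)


Counting 1s in 001110000010010

5


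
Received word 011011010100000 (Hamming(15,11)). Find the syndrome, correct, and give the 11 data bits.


Syndrome = 0: no error detected

Data: 11100100000 (no errors)


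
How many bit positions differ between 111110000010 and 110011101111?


XOR: 001101101101
Count of 1s: 7

7


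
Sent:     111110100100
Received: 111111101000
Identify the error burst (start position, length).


XOR: 000001001100

Burst at position 5, length 5


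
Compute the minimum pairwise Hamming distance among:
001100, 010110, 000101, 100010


Comparing all pairs, minimum distance: 2
Can detect 1 errors, correct 0 errors

2


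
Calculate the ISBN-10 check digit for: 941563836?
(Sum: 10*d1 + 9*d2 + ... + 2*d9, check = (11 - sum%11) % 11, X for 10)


Weighted sum: 273
273 mod 11 = 9

Check digit: 2


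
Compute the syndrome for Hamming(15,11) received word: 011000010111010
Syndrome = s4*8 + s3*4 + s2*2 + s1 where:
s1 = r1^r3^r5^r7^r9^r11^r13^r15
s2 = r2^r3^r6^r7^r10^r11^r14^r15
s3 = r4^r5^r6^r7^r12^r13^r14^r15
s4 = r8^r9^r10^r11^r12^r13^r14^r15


s1=0, s2=1, s3=0, s4=1

Syndrome = 10 (error at position 10)


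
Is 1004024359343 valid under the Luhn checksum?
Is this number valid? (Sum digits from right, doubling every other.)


Luhn sum = 51
51 mod 10 = 1

Invalid (Luhn sum mod 10 = 1)


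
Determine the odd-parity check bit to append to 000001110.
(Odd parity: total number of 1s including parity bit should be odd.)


Number of 1s in data: 3
Parity bit: 0

0


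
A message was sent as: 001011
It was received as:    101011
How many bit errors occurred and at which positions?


XOR: 100000

1 error(s) at position(s): 0


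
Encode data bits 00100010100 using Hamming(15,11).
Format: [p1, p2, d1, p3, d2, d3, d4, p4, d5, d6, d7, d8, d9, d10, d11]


Parity bits: p1=0, p2=0, p3=0, p4=0

000001000010100


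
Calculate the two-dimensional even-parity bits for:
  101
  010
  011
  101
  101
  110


Row parities: 010000
Column parities: 010

Row P: 010000, Col P: 010, Corner: 1


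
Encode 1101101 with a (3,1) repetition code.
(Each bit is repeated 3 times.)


Each bit -> 3 copies

111111000111111000111


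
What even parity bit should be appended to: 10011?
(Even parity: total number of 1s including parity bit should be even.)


Number of 1s in data: 3
Parity bit: 1

1


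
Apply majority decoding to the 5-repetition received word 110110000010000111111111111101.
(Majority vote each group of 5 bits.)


Groups: 11011, 00000, 10000, 11111, 11111, 11101
Majority votes: 100111

100111


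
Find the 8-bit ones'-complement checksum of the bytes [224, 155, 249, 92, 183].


Sum = 903 mod 256 = 135
Complement = 120

120


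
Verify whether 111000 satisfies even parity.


Number of 1s: 3

No, parity error (3 ones)


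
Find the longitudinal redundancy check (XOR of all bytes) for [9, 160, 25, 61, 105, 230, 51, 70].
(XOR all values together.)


XOR chain: 9 ^ 160 ^ 25 ^ 61 ^ 105 ^ 230 ^ 51 ^ 70 = 119

119


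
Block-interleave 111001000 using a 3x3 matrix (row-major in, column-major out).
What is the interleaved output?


Matrix:
  111
  001
  000
Read columns: 100100110

100100110


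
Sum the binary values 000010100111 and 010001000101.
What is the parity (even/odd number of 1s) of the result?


000010100111 = 167
010001000101 = 1093
Sum = 1260 = 10011101100
1s count = 6

even parity (6 ones in 10011101100)


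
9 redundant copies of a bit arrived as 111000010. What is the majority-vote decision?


Ones: 4 out of 9
Threshold: 5

0 (4/9 voted 1)


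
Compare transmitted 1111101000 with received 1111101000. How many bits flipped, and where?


XOR: 0000000000

0 errors (received matches sent)


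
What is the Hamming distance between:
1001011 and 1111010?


XOR: 0110001
Count of 1s: 3

3


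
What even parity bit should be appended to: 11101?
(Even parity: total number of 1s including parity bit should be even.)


Number of 1s in data: 4
Parity bit: 0

0


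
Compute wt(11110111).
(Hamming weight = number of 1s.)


Counting 1s in 11110111

7


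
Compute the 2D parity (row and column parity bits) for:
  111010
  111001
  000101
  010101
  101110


Row parities: 00010
Column parities: 111101

Row P: 00010, Col P: 111101, Corner: 1


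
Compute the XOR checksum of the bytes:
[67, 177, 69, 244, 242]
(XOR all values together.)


XOR chain: 67 ^ 177 ^ 69 ^ 244 ^ 242 = 177

177


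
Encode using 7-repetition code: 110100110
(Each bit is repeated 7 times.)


Each bit -> 7 copies

111111111111110000000111111100000000000000111111111111110000000


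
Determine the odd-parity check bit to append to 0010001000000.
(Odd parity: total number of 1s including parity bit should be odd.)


Number of 1s in data: 2
Parity bit: 1

1


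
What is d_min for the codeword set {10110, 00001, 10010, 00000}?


Comparing all pairs, minimum distance: 1
Can detect 0 errors, correct 0 errors

1


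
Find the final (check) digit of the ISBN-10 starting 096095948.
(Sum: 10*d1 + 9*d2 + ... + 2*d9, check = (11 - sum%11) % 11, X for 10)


Weighted sum: 272
272 mod 11 = 8

Check digit: 3


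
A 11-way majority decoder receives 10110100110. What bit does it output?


Ones: 6 out of 11
Threshold: 6

1 (6/11 voted 1)


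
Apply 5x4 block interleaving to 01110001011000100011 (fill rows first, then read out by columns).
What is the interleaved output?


Matrix:
  0111
  0001
  0110
  0010
  0011
Read columns: 00000101001011111001

00000101001011111001


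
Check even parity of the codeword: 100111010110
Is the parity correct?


Number of 1s: 7

No, parity error (7 ones)


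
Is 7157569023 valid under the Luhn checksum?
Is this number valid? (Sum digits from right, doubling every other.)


Luhn sum = 37
37 mod 10 = 7

Invalid (Luhn sum mod 10 = 7)


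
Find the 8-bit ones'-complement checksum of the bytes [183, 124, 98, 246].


Sum = 651 mod 256 = 139
Complement = 116

116


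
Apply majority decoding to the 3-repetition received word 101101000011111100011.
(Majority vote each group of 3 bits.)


Groups: 101, 101, 000, 011, 111, 100, 011
Majority votes: 1101101

1101101


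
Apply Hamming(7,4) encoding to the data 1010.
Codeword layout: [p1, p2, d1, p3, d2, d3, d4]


Parity bits: p1=1, p2=0, p3=1

1011010


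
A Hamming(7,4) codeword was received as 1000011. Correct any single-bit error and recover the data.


Syndrome = 0: no error detected

Data: 0011 (no errors)


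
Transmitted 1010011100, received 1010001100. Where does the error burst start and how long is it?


XOR: 0000010000

Burst at position 5, length 1


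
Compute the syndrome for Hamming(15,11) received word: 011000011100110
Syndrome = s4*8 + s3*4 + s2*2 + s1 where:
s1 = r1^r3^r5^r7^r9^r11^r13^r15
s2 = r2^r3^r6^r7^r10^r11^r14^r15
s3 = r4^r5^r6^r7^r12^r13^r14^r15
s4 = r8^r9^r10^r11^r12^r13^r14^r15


s1=1, s2=0, s3=0, s4=1

Syndrome = 9 (error at position 9)


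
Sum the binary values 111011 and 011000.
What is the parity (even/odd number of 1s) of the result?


111011 = 59
011000 = 24
Sum = 83 = 1010011
1s count = 4

even parity (4 ones in 1010011)


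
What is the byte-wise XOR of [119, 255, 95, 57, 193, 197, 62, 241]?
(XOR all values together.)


XOR chain: 119 ^ 255 ^ 95 ^ 57 ^ 193 ^ 197 ^ 62 ^ 241 = 37

37


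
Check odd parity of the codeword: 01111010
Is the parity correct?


Number of 1s: 5

Yes, parity is correct (5 ones)


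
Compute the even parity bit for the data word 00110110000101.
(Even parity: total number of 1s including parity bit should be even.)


Number of 1s in data: 6
Parity bit: 0

0


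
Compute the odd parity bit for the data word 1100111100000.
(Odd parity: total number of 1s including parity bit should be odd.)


Number of 1s in data: 6
Parity bit: 1

1


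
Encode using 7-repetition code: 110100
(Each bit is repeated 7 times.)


Each bit -> 7 copies

111111111111110000000111111100000000000000


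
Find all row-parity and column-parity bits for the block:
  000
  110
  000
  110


Row parities: 0000
Column parities: 000

Row P: 0000, Col P: 000, Corner: 0


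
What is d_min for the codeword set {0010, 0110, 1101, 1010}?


Comparing all pairs, minimum distance: 1
Can detect 0 errors, correct 0 errors

1


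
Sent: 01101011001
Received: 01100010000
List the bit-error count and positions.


XOR: 00001001001

3 error(s) at position(s): 4, 7, 10


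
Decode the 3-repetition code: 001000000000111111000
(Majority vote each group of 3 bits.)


Groups: 001, 000, 000, 000, 111, 111, 000
Majority votes: 0000110

0000110


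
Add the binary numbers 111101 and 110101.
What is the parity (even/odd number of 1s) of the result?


111101 = 61
110101 = 53
Sum = 114 = 1110010
1s count = 4

even parity (4 ones in 1110010)


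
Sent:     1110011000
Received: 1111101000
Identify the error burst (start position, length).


XOR: 0001110000

Burst at position 3, length 3


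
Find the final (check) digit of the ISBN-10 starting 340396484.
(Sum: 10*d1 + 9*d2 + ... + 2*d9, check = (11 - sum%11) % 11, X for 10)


Weighted sum: 219
219 mod 11 = 10

Check digit: 1


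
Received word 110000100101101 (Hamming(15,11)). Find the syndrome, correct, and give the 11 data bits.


Syndrome = 0: no error detected

Data: 00010101101 (no errors)


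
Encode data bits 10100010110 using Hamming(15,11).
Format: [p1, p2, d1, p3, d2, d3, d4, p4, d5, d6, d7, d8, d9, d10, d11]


Parity bits: p1=1, p2=0, p3=1, p4=1

101101010010110


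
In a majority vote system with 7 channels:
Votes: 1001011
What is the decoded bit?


Ones: 4 out of 7
Threshold: 4

1 (4/7 voted 1)


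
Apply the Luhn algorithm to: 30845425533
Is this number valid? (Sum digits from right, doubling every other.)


Luhn sum = 49
49 mod 10 = 9

Invalid (Luhn sum mod 10 = 9)


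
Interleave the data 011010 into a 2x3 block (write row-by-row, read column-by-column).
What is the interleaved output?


Matrix:
  011
  010
Read columns: 001110

001110


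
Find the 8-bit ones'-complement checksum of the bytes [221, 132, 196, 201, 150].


Sum = 900 mod 256 = 132
Complement = 123

123


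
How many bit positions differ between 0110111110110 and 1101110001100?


XOR: 1011001111010
Count of 1s: 8

8


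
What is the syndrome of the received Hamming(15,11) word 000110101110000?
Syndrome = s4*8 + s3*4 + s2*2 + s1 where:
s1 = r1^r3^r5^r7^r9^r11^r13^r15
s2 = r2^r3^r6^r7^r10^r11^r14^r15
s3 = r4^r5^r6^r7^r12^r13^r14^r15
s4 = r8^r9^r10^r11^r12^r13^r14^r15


s1=0, s2=1, s3=1, s4=1

Syndrome = 14 (error at position 14)


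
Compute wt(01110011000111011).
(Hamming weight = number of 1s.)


Counting 1s in 01110011000111011

10


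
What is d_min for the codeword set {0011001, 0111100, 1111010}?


Comparing all pairs, minimum distance: 3
Can detect 2 errors, correct 1 errors

3


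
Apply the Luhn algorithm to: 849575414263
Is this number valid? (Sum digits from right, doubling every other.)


Luhn sum = 60
60 mod 10 = 0

Valid (Luhn sum mod 10 = 0)


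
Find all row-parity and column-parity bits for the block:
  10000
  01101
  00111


Row parities: 111
Column parities: 11010

Row P: 111, Col P: 11010, Corner: 1


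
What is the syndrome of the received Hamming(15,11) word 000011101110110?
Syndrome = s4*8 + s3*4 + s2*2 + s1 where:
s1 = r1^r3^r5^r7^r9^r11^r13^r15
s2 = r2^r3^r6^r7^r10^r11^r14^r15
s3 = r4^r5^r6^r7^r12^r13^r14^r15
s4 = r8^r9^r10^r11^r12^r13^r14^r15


s1=1, s2=1, s3=1, s4=1

Syndrome = 15 (error at position 15)


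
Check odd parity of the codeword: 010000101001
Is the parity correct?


Number of 1s: 4

No, parity error (4 ones)


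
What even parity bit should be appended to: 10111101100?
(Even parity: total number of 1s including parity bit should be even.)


Number of 1s in data: 7
Parity bit: 1

1


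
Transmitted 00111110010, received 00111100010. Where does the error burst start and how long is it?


XOR: 00000010000

Burst at position 6, length 1


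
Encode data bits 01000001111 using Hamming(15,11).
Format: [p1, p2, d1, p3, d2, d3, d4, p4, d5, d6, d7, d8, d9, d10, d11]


Parity bits: p1=1, p2=0, p3=1, p4=0

100110000001111


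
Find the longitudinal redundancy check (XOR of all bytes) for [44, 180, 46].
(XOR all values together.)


XOR chain: 44 ^ 180 ^ 46 = 182

182


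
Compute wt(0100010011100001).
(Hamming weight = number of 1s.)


Counting 1s in 0100010011100001

6


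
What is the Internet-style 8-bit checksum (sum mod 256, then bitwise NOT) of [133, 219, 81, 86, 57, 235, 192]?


Sum = 1003 mod 256 = 235
Complement = 20

20


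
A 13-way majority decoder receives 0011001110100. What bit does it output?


Ones: 6 out of 13
Threshold: 7

0 (6/13 voted 1)


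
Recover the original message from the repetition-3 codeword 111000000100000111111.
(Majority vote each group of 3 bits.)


Groups: 111, 000, 000, 100, 000, 111, 111
Majority votes: 1000011

1000011


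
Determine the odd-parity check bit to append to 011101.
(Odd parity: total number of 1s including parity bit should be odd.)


Number of 1s in data: 4
Parity bit: 1

1


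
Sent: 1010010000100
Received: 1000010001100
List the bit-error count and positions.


XOR: 0010000001000

2 error(s) at position(s): 2, 9


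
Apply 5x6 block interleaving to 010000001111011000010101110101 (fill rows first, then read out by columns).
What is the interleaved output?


Matrix:
  010000
  001111
  011000
  010101
  110101
Read columns: 000011011101100010110100001011

000011011101100010110100001011


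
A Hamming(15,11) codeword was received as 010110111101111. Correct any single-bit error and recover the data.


Syndrome = 15: error at position 15

Data: 01011101110 (corrected bit 15)


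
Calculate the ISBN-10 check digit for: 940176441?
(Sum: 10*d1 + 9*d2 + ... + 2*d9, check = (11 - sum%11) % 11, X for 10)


Weighted sum: 235
235 mod 11 = 4

Check digit: 7


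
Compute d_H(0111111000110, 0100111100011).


XOR: 0011000100101
Count of 1s: 5

5


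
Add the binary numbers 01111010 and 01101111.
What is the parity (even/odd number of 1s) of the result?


01111010 = 122
01101111 = 111
Sum = 233 = 11101001
1s count = 5

odd parity (5 ones in 11101001)


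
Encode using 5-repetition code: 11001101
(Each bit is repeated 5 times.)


Each bit -> 5 copies

1111111111000000000011111111110000011111


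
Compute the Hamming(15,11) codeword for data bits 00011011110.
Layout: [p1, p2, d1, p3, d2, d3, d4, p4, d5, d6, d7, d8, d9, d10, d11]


Parity bits: p1=0, p2=1, p3=0, p4=1

010000111011110


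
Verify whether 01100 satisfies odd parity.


Number of 1s: 2

No, parity error (2 ones)


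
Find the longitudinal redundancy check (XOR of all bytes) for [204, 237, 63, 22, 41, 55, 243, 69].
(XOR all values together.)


XOR chain: 204 ^ 237 ^ 63 ^ 22 ^ 41 ^ 55 ^ 243 ^ 69 = 160

160


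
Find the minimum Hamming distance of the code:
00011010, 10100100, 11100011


Comparing all pairs, minimum distance: 4
Can detect 3 errors, correct 1 errors

4


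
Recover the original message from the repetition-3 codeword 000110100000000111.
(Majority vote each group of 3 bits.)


Groups: 000, 110, 100, 000, 000, 111
Majority votes: 010001

010001


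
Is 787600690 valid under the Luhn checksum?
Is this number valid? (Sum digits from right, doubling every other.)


Luhn sum = 39
39 mod 10 = 9

Invalid (Luhn sum mod 10 = 9)


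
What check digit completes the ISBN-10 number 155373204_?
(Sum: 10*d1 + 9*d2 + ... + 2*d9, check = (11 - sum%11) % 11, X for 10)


Weighted sum: 189
189 mod 11 = 2

Check digit: 9


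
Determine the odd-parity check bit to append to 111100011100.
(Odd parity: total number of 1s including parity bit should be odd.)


Number of 1s in data: 7
Parity bit: 0

0


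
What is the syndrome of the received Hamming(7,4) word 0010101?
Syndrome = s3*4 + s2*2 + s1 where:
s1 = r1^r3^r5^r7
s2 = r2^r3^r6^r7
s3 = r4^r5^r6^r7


s1=1, s2=0, s3=0

Syndrome = 1 (error at position 1)


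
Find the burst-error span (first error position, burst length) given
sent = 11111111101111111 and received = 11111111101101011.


XOR: 00000000000010100

Burst at position 12, length 3


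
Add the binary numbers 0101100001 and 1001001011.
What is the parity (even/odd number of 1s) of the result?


0101100001 = 353
1001001011 = 587
Sum = 940 = 1110101100
1s count = 6

even parity (6 ones in 1110101100)


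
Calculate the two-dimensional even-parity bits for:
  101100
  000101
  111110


Row parities: 101
Column parities: 010111

Row P: 101, Col P: 010111, Corner: 0


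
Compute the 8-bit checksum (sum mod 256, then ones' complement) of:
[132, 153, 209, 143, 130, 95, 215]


Sum = 1077 mod 256 = 53
Complement = 202

202


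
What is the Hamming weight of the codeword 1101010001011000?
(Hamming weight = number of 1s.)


Counting 1s in 1101010001011000

7


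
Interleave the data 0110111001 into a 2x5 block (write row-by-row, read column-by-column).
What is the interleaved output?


Matrix:
  01101
  11001
Read columns: 0111100011

0111100011


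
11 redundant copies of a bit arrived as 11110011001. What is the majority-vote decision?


Ones: 7 out of 11
Threshold: 6

1 (7/11 voted 1)


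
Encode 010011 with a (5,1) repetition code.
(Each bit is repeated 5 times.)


Each bit -> 5 copies

000001111100000000001111111111


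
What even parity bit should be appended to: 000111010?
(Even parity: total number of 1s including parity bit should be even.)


Number of 1s in data: 4
Parity bit: 0

0


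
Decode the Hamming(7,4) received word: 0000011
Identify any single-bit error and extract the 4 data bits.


Syndrome = 1: error at position 1

Data: 0011 (corrected bit 1)


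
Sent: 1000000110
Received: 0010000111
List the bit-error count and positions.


XOR: 1010000001

3 error(s) at position(s): 0, 2, 9


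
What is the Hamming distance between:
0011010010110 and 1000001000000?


XOR: 1011011010110
Count of 1s: 8

8


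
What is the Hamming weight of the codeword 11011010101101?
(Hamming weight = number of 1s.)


Counting 1s in 11011010101101

9


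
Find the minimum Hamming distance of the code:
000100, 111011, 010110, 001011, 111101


Comparing all pairs, minimum distance: 2
Can detect 1 errors, correct 0 errors

2


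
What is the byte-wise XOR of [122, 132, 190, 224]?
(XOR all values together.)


XOR chain: 122 ^ 132 ^ 190 ^ 224 = 160

160


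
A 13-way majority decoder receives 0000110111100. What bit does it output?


Ones: 6 out of 13
Threshold: 7

0 (6/13 voted 1)


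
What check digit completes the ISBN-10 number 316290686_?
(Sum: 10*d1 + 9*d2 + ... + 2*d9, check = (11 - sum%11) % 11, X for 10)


Weighted sum: 215
215 mod 11 = 6

Check digit: 5


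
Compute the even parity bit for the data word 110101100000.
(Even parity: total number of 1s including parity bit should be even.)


Number of 1s in data: 5
Parity bit: 1

1


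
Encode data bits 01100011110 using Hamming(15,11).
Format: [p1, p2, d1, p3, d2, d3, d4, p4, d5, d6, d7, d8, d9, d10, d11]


Parity bits: p1=1, p2=1, p3=1, p4=0

110111000011110


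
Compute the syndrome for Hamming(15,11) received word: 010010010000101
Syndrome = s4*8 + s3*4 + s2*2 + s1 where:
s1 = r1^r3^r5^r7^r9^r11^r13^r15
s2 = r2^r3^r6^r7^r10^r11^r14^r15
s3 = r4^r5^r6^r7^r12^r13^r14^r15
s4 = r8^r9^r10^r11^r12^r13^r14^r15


s1=1, s2=0, s3=1, s4=1

Syndrome = 13 (error at position 13)


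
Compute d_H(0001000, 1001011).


XOR: 1000011
Count of 1s: 3

3


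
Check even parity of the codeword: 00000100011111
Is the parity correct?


Number of 1s: 6

Yes, parity is correct (6 ones)


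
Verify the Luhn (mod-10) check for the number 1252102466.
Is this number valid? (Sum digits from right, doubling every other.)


Luhn sum = 26
26 mod 10 = 6

Invalid (Luhn sum mod 10 = 6)


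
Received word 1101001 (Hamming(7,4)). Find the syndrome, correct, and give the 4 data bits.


Syndrome = 0: no error detected

Data: 0001 (no errors)


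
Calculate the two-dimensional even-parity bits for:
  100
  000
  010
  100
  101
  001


Row parities: 101101
Column parities: 110

Row P: 101101, Col P: 110, Corner: 0


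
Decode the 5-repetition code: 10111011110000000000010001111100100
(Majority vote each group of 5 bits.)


Groups: 10111, 01111, 00000, 00000, 01000, 11111, 00100
Majority votes: 1100010

1100010


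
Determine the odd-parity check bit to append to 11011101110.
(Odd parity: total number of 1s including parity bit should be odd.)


Number of 1s in data: 8
Parity bit: 1

1


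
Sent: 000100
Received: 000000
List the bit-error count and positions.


XOR: 000100

1 error(s) at position(s): 3


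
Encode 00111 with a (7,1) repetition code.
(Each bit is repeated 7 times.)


Each bit -> 7 copies

00000000000000111111111111111111111


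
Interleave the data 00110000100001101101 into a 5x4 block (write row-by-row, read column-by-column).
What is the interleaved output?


Matrix:
  0011
  0000
  1000
  0110
  1101
Read columns: 00101000111001010001

00101000111001010001


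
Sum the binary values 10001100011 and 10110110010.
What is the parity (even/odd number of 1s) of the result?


10001100011 = 1123
10110110010 = 1458
Sum = 2581 = 101000010101
1s count = 5

odd parity (5 ones in 101000010101)


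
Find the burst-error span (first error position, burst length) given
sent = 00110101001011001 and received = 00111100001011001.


XOR: 00001001000000000

Burst at position 4, length 4


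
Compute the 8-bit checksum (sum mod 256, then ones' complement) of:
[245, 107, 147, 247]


Sum = 746 mod 256 = 234
Complement = 21

21


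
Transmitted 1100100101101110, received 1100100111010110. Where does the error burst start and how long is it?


XOR: 0000000010111000

Burst at position 8, length 5


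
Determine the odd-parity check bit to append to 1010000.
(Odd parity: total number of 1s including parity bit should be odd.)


Number of 1s in data: 2
Parity bit: 1

1


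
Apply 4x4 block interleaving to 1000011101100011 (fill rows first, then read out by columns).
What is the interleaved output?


Matrix:
  1000
  0111
  0110
  0011
Read columns: 1000011001110101

1000011001110101


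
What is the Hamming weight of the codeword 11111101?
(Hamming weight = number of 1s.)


Counting 1s in 11111101

7


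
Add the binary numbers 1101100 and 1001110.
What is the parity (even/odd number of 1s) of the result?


1101100 = 108
1001110 = 78
Sum = 186 = 10111010
1s count = 5

odd parity (5 ones in 10111010)


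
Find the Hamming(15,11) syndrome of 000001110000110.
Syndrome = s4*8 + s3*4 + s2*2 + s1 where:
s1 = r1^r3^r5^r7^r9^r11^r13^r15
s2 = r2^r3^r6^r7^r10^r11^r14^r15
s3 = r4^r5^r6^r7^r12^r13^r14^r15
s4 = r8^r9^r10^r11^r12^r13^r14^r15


s1=0, s2=1, s3=0, s4=1

Syndrome = 10 (error at position 10)


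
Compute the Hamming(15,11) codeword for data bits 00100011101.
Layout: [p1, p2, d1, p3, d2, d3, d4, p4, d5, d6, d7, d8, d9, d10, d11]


Parity bits: p1=1, p2=1, p3=0, p4=0

110001000011101
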